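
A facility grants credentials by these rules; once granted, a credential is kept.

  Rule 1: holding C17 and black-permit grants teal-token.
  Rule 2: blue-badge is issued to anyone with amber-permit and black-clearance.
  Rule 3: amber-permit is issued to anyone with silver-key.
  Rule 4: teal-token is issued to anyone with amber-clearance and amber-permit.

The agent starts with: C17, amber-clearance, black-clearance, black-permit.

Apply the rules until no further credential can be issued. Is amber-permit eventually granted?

No

amber-permit would need silver-key (Rule 3), but silver-key is never granted.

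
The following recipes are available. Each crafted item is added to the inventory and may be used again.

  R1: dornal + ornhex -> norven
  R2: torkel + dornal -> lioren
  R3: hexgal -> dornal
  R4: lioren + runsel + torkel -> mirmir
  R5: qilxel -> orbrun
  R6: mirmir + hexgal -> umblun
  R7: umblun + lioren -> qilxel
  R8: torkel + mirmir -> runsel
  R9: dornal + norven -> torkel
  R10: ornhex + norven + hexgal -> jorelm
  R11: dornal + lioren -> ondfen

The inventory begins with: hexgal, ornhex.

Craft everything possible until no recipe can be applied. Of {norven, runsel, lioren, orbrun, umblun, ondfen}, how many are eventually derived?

hexgal -> dornal (R3).
dornal + ornhex -> norven (R1).
Using R9, dornal and norven make torkel.
Using R2, torkel and dornal make lioren.
Using R11, dornal and lioren make ondfen.
norven: reached.
runsel would need torkel and mirmir (R8), but mirmir is never obtained.
lioren: reached.
orbrun would need qilxel (R5), but qilxel is never obtained.
umblun would need mirmir and hexgal (R6), but mirmir is never obtained.
ondfen: reached.
Reached: norven, lioren, and ondfen — 3 of the 6.

3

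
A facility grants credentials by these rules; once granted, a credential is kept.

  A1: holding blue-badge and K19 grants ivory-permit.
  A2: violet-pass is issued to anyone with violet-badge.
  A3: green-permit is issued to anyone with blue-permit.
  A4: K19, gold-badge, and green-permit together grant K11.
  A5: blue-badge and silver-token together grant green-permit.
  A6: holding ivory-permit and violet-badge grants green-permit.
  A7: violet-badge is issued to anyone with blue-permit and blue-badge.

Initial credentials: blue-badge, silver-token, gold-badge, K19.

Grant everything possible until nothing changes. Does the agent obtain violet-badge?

violet-badge would need blue-permit and blue-badge (A7), but blue-permit is never granted.

No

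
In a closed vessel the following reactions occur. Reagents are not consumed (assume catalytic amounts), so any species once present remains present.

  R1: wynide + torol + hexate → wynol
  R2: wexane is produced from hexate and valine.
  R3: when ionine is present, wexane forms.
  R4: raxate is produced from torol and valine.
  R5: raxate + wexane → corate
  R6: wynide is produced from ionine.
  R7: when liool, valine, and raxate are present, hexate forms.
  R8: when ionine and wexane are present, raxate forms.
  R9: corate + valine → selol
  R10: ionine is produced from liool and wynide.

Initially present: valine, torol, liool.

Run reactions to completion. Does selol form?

Yes

torol and valine present → raxate forms (R4).
liool, valine, and raxate present → hexate forms (R7).
hexate and valine present → wexane forms (R2).
raxate and wexane present → corate forms (R5).
corate and valine present → selol forms (R9).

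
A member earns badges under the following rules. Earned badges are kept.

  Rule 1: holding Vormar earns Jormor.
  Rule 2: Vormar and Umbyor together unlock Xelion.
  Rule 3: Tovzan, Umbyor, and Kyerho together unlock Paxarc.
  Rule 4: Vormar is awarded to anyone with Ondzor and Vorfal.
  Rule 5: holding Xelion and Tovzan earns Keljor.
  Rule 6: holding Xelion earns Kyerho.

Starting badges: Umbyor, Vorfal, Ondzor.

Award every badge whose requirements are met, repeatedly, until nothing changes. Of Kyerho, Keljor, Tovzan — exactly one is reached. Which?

With Ondzor and Vorfal, Vormar is earned (Rule 4).
With Vormar and Umbyor, Xelion is earned (Rule 2).
With Xelion, Kyerho is earned (Rule 6).
No rule produces Tovzan, and it is not given. Keljor would need Xelion and Tovzan (Rule 5), but Tovzan is never earned.

Kyerho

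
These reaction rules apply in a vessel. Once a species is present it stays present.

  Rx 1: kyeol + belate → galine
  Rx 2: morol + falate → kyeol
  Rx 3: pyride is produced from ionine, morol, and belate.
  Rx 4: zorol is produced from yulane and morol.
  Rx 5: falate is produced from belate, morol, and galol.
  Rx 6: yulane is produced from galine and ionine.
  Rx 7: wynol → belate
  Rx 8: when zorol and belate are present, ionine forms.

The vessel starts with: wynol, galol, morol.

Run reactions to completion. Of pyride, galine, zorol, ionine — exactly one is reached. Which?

wynol present → belate forms (Rx 7).
belate, morol, and galol present → falate forms (Rx 5).
morol and falate present → kyeol forms (Rx 2).
kyeol and belate present → galine forms (Rx 1).
ionine would need zorol and belate (Rx 8), but zorol never forms. pyride would need ionine, morol, and belate (Rx 3), but ionine never forms. zorol would need yulane and morol (Rx 4), but yulane never forms.

galine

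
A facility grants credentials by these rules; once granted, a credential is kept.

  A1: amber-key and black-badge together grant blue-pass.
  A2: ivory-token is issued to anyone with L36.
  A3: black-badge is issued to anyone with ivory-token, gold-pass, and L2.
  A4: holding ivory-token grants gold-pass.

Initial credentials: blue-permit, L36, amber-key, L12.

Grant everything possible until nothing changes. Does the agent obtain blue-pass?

No

blue-pass would need amber-key and black-badge (A1), but black-badge is never granted.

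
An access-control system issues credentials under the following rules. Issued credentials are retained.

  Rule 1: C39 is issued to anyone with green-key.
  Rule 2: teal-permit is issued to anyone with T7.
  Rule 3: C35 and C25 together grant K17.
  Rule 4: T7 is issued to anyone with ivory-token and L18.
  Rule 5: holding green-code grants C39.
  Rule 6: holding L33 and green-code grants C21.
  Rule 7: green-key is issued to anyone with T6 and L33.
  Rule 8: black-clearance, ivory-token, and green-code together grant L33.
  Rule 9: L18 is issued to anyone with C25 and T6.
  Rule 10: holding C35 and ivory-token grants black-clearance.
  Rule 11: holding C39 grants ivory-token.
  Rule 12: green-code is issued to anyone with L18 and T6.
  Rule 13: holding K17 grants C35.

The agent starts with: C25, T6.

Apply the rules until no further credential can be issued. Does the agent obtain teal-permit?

Holding C25 and T6 grants L18 (Rule 9).
Holding L18 and T6 grants green-code (Rule 12).
Holding green-code grants C39 (Rule 5).
Holding C39 grants ivory-token (Rule 11).
Holding ivory-token and L18 grants T7 (Rule 4).
Holding T7 grants teal-permit (Rule 2).

Yes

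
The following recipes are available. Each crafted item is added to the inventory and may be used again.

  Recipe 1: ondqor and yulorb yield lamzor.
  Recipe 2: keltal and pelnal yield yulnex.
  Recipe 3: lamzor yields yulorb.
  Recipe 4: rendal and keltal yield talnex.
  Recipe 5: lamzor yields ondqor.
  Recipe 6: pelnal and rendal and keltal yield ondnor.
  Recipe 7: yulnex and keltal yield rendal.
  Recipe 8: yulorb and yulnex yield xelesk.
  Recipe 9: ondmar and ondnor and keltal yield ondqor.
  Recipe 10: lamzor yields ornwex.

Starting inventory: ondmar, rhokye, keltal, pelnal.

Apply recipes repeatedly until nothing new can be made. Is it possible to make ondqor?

Using Recipe 2, keltal and pelnal make yulnex.
yulnex and keltal → rendal (Recipe 7).
pelnal and rendal and keltal → ondnor (Recipe 6).
ondmar and ondnor and keltal → ondqor (Recipe 9).

Yes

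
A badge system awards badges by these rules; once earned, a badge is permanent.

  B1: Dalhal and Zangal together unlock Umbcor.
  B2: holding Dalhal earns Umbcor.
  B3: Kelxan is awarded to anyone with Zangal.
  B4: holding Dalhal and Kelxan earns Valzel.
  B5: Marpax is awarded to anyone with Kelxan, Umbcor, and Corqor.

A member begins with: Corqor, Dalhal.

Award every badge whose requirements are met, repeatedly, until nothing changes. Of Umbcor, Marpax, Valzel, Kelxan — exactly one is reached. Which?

Umbcor

With Dalhal, Umbcor is earned (B2).
Kelxan would need Zangal (B3), but Zangal is never earned. Valzel would need Dalhal and Kelxan (B4), but Kelxan is never earned. Marpax would need Kelxan, Umbcor, and Corqor (B5), but Kelxan is never earned.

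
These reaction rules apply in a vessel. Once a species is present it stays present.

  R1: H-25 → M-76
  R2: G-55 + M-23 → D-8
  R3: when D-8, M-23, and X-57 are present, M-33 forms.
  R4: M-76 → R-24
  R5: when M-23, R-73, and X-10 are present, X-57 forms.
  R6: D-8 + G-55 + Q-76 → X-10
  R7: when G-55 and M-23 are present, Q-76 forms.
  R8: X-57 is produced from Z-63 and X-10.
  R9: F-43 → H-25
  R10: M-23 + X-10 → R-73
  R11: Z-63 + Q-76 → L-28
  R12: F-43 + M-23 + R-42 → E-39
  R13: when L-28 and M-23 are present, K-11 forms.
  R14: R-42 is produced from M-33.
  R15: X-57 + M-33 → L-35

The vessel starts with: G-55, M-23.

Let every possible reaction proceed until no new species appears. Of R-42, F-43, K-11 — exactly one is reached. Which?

R-42

G-55 and M-23 present → D-8 forms (R2).
G-55 and M-23 present → Q-76 forms (R7).
D-8, G-55, and Q-76 present → X-10 forms (R6).
M-23 and X-10 present → R-73 forms (R10).
M-23, R-73, and X-10 present → X-57 forms (R5).
D-8, M-23, and X-57 present → M-33 forms (R3).
M-33 present → R-42 forms (R14).
No rule produces F-43, and it is not given. K-11 would need L-28 and M-23 (R13), but L-28 never forms.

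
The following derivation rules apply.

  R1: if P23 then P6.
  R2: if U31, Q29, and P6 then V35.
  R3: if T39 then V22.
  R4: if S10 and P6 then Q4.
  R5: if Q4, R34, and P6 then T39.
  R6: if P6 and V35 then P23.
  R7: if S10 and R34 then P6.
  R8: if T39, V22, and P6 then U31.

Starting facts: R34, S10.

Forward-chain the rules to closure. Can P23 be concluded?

P23 would need P6 and V35 (R6), but V35 is never established.

No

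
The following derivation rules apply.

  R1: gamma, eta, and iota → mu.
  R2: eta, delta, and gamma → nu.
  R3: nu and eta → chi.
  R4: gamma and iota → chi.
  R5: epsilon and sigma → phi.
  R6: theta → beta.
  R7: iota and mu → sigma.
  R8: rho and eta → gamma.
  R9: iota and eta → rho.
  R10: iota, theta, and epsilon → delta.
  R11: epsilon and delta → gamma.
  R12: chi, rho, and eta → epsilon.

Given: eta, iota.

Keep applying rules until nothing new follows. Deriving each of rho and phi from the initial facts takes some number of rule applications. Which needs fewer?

rho: From iota and eta, R9 gives rho. [1 rule application]
phi: From iota and eta, R9 gives rho. rho and eta hold, so gamma follows (R8). gamma and iota hold, so chi follows (R4). From gamma, eta, and iota, R1 gives mu. iota and mu hold, so sigma follows (R7). From chi, rho, and eta, R12 gives epsilon. From epsilon and sigma, R5 gives phi. [7 rule applications]
rho needs fewer.

rho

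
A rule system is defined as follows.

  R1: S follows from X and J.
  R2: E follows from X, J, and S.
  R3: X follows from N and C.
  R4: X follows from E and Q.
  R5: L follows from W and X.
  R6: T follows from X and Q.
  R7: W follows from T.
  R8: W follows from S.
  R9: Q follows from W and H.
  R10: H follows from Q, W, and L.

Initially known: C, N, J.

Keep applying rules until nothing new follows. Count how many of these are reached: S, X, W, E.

N and C hold, so X follows (R3).
X and J hold, so S follows (R1).
X, J, and S hold, so E follows (R2).
From S, R8 gives W.
S: reached.
X: reached.
W: reached.
E: reached.
All 4 are reached.

4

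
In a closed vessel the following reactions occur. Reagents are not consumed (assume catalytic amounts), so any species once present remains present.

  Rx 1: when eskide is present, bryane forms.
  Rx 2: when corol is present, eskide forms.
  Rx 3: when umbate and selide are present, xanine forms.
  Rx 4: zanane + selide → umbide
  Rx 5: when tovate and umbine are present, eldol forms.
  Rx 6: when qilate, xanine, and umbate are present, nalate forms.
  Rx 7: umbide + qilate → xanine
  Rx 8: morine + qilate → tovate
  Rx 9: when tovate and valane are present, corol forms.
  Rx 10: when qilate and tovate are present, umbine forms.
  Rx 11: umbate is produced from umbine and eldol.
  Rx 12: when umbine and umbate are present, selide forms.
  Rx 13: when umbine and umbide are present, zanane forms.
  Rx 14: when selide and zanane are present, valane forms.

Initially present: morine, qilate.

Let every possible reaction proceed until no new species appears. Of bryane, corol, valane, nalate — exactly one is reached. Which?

morine and qilate present → tovate forms (Rx 8).
qilate and tovate present → umbine forms (Rx 10).
tovate and umbine present → eldol forms (Rx 5).
umbine and eldol present → umbate forms (Rx 11).
umbine and umbate present → selide forms (Rx 12).
umbate and selide present → xanine forms (Rx 3).
qilate, xanine, and umbate present → nalate forms (Rx 6).
valane would need selide and zanane (Rx 14), but zanane never forms. corol would need tovate and valane (Rx 9), but valane never forms. bryane would need eskide (Rx 1), but eskide never forms.

nalate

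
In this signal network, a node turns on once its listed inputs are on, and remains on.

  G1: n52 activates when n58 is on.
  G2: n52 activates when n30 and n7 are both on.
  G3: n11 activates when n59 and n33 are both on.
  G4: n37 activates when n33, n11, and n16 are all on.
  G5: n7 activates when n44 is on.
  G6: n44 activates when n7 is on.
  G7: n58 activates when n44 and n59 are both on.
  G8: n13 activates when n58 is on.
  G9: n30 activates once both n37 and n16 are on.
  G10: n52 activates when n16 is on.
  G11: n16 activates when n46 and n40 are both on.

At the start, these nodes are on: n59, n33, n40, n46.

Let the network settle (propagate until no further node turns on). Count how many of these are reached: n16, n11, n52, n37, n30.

n46 and n40 are on, so n16 activates (G11).
n59 and n33 are on, so n11 activates (G3).
G4: n33, n11, and n16 on → n37 on.
G10: n16 on → n52 on.
G9: n37 and n16 on → n30 on.
n16: reached.
n11: reached.
n52: reached.
n37: reached.
n30: reached.
All 5 are reached.

5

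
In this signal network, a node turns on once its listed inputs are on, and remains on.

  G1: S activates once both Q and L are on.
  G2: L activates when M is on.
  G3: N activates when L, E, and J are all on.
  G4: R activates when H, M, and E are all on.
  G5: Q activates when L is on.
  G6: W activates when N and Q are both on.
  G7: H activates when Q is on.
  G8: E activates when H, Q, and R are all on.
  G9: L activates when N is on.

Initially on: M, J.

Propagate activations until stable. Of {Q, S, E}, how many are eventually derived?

G2: M on → L on.
L is on, so Q activates (G5).
G1: Q and L on → S on.
Q: reached.
S: reached.
E would need H, Q, and R (G8), but R never turns on.
Reached: Q and S — 2 of the 3.

2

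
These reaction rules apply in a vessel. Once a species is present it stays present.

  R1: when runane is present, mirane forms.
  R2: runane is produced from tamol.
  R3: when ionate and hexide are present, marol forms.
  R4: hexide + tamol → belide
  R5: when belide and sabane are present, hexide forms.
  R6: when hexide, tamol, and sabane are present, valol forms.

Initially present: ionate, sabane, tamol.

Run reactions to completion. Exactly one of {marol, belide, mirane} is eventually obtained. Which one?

tamol present → runane forms (R2).
runane present → mirane forms (R1).
belide would need hexide and tamol (R4), but hexide never forms. marol would need ionate and hexide (R3), but hexide never forms.

mirane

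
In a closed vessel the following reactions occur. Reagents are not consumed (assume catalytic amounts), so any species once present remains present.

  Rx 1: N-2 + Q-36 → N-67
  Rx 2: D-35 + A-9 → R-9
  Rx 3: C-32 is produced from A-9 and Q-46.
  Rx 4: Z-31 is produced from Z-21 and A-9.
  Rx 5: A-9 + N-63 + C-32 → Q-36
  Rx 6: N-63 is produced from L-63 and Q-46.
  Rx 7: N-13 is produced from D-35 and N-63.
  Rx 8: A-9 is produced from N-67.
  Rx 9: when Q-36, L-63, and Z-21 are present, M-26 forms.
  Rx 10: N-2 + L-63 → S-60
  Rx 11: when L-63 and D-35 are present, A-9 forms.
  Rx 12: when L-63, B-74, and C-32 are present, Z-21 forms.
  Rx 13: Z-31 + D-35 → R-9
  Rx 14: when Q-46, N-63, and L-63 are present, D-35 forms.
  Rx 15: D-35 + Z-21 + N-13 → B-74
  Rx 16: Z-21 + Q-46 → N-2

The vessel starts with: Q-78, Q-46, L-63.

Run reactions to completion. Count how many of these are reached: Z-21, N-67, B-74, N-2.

Z-21 would need L-63, B-74, and C-32 (Rx 12), but B-74 never forms.
N-67 would need N-2 and Q-36 (Rx 1), but N-2 never forms.
B-74 would need D-35, Z-21, and N-13 (Rx 15), but Z-21 never forms.
N-2 would need Z-21 and Q-46 (Rx 16), but Z-21 never forms.
None of the 4 are reached.

0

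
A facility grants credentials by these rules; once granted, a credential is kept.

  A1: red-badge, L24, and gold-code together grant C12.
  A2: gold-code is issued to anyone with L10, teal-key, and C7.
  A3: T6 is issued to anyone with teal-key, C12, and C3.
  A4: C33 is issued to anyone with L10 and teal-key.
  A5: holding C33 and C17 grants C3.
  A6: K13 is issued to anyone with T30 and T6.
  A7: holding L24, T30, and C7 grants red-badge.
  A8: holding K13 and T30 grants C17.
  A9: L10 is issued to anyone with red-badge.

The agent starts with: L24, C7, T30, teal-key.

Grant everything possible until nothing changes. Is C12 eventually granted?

Holding L24, T30, and C7 grants red-badge (A7).
Holding red-badge grants L10 (A9).
Holding L10, teal-key, and C7 grants gold-code (A2).
Holding red-badge, L24, and gold-code grants C12 (A1).

Yes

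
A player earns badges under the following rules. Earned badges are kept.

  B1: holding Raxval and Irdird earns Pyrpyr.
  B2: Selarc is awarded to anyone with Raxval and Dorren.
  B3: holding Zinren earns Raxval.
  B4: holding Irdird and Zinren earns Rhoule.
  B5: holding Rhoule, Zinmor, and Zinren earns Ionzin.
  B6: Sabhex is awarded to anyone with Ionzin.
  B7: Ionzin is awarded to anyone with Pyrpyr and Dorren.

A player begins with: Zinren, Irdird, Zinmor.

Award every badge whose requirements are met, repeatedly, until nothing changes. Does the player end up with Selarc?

Selarc would need Raxval and Dorren (B2), but Dorren is never earned.

No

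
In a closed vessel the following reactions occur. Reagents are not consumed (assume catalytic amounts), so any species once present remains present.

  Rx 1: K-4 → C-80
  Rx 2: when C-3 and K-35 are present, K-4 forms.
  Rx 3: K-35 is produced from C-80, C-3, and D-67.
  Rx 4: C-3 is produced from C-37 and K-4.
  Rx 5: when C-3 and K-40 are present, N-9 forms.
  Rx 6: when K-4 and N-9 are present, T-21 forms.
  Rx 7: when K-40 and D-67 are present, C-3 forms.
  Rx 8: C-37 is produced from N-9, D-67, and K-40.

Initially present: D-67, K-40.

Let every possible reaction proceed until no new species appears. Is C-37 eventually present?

K-40 and D-67 present → C-3 forms (Rx 7).
C-3 and K-40 present → N-9 forms (Rx 5).
N-9, D-67, and K-40 present → C-37 forms (Rx 8).

Yes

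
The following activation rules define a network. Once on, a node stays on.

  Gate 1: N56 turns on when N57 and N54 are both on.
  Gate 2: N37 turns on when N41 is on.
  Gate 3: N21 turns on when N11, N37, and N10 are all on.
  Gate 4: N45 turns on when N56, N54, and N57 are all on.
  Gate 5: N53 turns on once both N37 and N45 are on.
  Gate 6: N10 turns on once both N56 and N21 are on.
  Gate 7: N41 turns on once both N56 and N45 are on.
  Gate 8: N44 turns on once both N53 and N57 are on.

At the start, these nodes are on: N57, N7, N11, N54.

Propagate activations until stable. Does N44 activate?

N57 and N54 are on, so N56 turns on (Gate 1).
Gate 4: N56, N54, and N57 on → N45 on.
Gate 7: N56 and N45 on → N41 on.
Gate 2: N41 on → N37 on.
N37 and N45 are on, so N53 turns on (Gate 5).
Gate 8: N53 and N57 on → N44 on.

Yes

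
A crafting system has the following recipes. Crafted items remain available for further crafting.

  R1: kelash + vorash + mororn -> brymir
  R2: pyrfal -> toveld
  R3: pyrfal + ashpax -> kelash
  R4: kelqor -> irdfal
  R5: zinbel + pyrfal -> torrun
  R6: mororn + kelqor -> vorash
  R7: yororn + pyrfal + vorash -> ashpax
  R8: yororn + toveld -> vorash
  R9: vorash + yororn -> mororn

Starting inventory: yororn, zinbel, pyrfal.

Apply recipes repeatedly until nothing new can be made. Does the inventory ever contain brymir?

Using R2, pyrfal makes toveld.
yororn + toveld -> vorash (R8).
Using R7, yororn, pyrfal, and vorash make ashpax.
Using R9, vorash and yororn make mororn.
Using R3, pyrfal and ashpax make kelash.
kelash + vorash + mororn -> brymir (R1).

Yes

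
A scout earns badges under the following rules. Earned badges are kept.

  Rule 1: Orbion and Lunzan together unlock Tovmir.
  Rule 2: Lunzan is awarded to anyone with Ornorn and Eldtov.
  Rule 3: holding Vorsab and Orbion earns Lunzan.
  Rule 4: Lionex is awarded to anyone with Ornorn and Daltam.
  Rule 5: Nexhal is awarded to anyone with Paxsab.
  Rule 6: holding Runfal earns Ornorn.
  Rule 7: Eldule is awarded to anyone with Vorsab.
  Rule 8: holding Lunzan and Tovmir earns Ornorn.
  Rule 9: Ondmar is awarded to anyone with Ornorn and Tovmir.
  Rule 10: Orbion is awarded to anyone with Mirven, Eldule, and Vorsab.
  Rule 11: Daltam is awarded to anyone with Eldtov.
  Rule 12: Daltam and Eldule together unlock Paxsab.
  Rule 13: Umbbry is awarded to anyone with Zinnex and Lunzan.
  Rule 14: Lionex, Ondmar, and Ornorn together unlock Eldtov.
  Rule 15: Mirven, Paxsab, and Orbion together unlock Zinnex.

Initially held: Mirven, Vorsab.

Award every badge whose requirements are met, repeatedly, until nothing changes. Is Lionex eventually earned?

No

Lionex would need Ornorn and Daltam (Rule 4), but Daltam is never earned.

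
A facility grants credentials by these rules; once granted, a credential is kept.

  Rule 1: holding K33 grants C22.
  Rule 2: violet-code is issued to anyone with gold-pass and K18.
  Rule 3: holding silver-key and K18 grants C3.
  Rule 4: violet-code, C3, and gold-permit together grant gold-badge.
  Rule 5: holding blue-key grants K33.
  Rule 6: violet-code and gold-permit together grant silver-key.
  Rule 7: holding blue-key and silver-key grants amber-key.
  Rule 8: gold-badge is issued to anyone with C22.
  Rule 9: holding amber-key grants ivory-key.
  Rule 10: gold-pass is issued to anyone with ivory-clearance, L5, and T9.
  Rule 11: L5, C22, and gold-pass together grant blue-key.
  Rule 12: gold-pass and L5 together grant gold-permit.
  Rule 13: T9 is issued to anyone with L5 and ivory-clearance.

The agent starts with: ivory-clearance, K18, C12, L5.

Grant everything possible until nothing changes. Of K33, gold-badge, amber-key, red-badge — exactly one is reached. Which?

Holding L5 and ivory-clearance grants T9 (Rule 13).
Holding ivory-clearance, L5, and T9 grants gold-pass (Rule 10).
Holding gold-pass and L5 grants gold-permit (Rule 12).
Holding gold-pass and K18 grants violet-code (Rule 2).
Holding violet-code and gold-permit grants silver-key (Rule 6).
Holding silver-key and K18 grants C3 (Rule 3).
Holding violet-code, C3, and gold-permit grants gold-badge (Rule 4).
K33 would need blue-key (Rule 5), but blue-key is never granted. amber-key would need blue-key and silver-key (Rule 7), but blue-key is never granted. No rule produces red-badge, and it is not given.

gold-badge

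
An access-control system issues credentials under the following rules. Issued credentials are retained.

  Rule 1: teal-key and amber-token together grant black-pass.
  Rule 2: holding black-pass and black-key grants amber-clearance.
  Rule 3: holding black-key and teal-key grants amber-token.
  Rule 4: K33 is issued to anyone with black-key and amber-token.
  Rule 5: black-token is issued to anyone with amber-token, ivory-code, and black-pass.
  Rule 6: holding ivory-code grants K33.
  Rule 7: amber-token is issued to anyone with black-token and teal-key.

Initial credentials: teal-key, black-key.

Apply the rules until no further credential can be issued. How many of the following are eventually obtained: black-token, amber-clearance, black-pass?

Holding black-key and teal-key grants amber-token (Rule 3).
Holding teal-key and amber-token grants black-pass (Rule 1).
Holding black-pass and black-key grants amber-clearance (Rule 2).
black-token would need amber-token, ivory-code, and black-pass (Rule 5), but ivory-code is never granted.
amber-clearance: reached.
black-pass: reached.
Reached: amber-clearance and black-pass — 2 of the 3.

2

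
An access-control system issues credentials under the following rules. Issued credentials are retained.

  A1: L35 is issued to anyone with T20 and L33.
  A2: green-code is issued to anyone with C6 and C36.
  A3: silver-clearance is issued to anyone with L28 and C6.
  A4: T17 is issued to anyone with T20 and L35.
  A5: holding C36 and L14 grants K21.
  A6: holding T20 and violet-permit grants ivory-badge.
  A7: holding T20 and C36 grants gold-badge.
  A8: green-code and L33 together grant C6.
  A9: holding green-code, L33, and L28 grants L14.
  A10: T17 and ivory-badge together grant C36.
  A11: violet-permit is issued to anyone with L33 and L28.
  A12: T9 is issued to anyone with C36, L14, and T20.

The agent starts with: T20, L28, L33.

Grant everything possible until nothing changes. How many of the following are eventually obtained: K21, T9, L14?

K21 would need C36 and L14 (A5), but L14 is never granted.
T9 would need C36, L14, and T20 (A12), but L14 is never granted.
L14 would need green-code, L33, and L28 (A9), but green-code is never granted.
None of the 3 are reached.

0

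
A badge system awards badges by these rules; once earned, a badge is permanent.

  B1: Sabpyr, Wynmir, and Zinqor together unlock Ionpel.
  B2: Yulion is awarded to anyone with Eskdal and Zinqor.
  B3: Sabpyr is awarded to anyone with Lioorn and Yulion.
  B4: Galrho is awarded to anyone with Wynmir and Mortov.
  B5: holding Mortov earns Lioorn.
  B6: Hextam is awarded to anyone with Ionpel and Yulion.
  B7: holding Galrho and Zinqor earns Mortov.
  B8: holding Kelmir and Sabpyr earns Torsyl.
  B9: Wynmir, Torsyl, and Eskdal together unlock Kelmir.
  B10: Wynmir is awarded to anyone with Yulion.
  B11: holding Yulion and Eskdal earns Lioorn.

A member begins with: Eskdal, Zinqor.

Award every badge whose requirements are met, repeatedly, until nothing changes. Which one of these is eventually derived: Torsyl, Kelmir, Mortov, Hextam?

With Eskdal and Zinqor, Yulion is earned (B2).
With Yulion, Wynmir is earned (B10).
With Yulion and Eskdal, Lioorn is earned (B11).
With Lioorn and Yulion, Sabpyr is earned (B3).
With Sabpyr, Wynmir, and Zinqor, Ionpel is earned (B1).
With Ionpel and Yulion, Hextam is earned (B6).
Torsyl would need Kelmir and Sabpyr (B8), but Kelmir is never earned. Mortov would need Galrho and Zinqor (B7), but Galrho is never earned. Kelmir would need Wynmir, Torsyl, and Eskdal (B9), but Torsyl is never earned.

Hextam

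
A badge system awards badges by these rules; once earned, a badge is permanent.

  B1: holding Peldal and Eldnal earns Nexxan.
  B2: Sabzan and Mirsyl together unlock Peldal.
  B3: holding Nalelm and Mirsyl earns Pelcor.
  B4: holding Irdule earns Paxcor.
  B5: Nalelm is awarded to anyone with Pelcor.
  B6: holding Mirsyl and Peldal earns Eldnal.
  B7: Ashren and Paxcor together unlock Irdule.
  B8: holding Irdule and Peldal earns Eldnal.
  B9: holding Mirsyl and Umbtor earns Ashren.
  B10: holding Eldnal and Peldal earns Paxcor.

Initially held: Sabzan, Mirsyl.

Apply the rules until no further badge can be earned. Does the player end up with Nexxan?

With Sabzan and Mirsyl, Peldal is earned (B2).
With Mirsyl and Peldal, Eldnal is earned (B6).
With Peldal and Eldnal, Nexxan is earned (B1).

Yes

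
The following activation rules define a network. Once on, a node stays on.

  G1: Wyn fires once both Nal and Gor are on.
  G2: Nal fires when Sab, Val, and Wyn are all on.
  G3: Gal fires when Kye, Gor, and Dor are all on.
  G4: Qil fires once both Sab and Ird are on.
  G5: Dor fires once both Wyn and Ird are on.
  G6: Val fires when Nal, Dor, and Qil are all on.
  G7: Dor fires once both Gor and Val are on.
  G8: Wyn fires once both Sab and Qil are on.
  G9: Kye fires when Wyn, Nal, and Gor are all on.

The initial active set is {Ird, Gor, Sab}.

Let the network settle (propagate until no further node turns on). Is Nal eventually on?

No

Nal would need Sab, Val, and Wyn (G2), but Val never turns on.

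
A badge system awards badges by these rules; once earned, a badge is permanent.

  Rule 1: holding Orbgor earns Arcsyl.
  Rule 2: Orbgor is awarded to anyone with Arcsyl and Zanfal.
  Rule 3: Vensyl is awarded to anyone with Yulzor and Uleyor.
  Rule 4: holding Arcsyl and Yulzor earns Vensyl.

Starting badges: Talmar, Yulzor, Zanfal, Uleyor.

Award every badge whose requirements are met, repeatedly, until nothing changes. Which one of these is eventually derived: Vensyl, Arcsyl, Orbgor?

Vensyl

With Yulzor and Uleyor, Vensyl is earned (Rule 3).
Arcsyl would need Orbgor (Rule 1), but Orbgor is never earned. Orbgor would need Arcsyl and Zanfal (Rule 2), but Arcsyl is never earned.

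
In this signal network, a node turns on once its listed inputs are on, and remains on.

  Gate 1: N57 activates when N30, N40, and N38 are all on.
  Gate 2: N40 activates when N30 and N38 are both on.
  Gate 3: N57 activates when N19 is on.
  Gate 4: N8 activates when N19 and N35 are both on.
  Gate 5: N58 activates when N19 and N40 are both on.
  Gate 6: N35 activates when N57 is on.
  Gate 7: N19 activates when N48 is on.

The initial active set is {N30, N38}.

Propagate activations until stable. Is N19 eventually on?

N19 would need N48 (Gate 7), but N48 never turns on.

No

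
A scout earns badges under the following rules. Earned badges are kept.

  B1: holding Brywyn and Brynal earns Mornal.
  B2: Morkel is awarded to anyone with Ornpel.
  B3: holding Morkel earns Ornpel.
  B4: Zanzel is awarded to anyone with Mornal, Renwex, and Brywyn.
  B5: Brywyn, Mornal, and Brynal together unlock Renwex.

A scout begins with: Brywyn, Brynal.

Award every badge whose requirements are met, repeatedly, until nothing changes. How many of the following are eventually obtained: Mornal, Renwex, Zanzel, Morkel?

3

With Brywyn and Brynal, Mornal is earned (B1).
With Brywyn, Mornal, and Brynal, Renwex is earned (B5).
With Mornal, Renwex, and Brywyn, Zanzel is earned (B4).
Mornal: reached.
Renwex: reached.
Zanzel: reached.
Morkel would need Ornpel (B2), but Ornpel is never earned.
Reached: Mornal, Renwex, and Zanzel — 3 of the 4.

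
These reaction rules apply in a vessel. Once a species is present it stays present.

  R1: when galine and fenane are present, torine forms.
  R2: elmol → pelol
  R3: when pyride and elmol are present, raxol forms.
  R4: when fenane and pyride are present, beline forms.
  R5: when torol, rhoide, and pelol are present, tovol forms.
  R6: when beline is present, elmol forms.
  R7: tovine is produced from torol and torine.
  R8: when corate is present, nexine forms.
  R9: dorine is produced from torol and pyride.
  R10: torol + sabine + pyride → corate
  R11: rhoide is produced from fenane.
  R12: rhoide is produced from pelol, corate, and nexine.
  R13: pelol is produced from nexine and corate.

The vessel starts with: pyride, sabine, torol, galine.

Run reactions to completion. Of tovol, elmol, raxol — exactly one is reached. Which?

torol, sabine, and pyride present → corate forms (R10).
corate present → nexine forms (R8).
nexine and corate present → pelol forms (R13).
pelol, corate, and nexine present → rhoide forms (R12).
torol, rhoide, and pelol present → tovol forms (R5).
raxol would need pyride and elmol (R3), but elmol never forms. elmol would need beline (R6), but beline never forms.

tovol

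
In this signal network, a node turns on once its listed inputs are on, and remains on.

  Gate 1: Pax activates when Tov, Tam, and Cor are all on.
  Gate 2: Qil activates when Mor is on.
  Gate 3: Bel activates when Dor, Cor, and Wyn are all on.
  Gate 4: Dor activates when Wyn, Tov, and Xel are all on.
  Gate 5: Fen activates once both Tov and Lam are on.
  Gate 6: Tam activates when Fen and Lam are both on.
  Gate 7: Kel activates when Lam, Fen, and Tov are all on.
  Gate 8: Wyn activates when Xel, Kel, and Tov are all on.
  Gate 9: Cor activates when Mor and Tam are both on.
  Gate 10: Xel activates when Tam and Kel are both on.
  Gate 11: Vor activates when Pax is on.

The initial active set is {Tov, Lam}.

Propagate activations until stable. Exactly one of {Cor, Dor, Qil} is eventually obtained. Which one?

Gate 5: Tov and Lam on → Fen on.
Lam, Fen, and Tov are on, so Kel activates (Gate 7).
Gate 6: Fen and Lam on → Tam on.
Gate 10: Tam and Kel on → Xel on.
Xel, Kel, and Tov are on, so Wyn activates (Gate 8).
Gate 4: Wyn, Tov, and Xel on → Dor on.
Cor would need Mor and Tam (Gate 9), but Mor never turns on. Qil would need Mor (Gate 2), but Mor never turns on.

Dor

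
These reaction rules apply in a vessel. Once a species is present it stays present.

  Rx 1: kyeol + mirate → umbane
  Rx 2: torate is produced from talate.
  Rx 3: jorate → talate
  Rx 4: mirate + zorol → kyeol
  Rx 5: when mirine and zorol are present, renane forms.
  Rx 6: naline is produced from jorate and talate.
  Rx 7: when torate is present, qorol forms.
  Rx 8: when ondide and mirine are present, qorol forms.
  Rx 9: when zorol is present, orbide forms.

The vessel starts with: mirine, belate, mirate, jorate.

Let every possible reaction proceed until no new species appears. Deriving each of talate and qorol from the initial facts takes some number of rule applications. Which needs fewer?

talate: jorate present → talate forms (Rx 3). [1 rule application]
qorol: jorate present → talate forms (Rx 3). talate present → torate forms (Rx 2). torate present → qorol forms (Rx 7). [3 rule applications]
talate needs fewer.

talate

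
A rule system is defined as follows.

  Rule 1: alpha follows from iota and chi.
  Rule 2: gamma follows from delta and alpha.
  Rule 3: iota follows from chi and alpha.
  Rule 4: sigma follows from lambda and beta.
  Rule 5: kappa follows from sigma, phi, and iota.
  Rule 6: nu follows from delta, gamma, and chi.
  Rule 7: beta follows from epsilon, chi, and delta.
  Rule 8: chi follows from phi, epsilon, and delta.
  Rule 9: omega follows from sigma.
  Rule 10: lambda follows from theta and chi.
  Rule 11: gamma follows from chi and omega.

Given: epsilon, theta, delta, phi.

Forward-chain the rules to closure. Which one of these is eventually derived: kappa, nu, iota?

nu

From phi, epsilon, and delta, Rule 8 gives chi.
epsilon, chi, and delta hold, so beta follows (Rule 7).
theta and chi hold, so lambda follows (Rule 10).
From lambda and beta, Rule 4 gives sigma.
sigma holds, so omega follows (Rule 9).
From chi and omega, Rule 11 gives gamma.
From delta, gamma, and chi, Rule 6 gives nu.
kappa would need sigma, phi, and iota (Rule 5), but iota is never established. iota would need chi and alpha (Rule 3), but alpha is never established.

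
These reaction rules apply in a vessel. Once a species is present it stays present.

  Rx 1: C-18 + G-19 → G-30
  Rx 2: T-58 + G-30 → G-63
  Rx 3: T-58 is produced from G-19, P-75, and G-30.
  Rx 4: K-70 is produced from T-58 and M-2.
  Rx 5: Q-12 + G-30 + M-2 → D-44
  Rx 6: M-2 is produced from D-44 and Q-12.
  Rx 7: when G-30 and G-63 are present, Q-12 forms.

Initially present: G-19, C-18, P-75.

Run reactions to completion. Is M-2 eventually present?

No

M-2 would need D-44 and Q-12 (Rx 6), but D-44 never forms.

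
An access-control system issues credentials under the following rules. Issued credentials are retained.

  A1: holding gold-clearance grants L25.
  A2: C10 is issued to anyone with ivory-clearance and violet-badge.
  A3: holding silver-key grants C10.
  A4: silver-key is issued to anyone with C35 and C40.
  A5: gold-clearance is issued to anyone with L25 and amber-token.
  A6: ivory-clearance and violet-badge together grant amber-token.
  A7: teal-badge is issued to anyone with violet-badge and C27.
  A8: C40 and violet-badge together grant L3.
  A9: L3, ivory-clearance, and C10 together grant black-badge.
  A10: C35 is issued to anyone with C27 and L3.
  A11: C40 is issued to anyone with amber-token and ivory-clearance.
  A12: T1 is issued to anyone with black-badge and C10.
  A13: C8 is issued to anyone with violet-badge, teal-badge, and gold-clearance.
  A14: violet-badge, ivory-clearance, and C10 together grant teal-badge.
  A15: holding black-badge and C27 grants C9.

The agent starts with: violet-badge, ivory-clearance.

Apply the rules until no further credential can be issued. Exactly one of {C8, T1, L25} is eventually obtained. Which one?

T1

Holding ivory-clearance and violet-badge grants C10 (A2).
Holding ivory-clearance and violet-badge grants amber-token (A6).
Holding amber-token and ivory-clearance grants C40 (A11).
Holding C40 and violet-badge grants L3 (A8).
Holding L3, ivory-clearance, and C10 grants black-badge (A9).
Holding black-badge and C10 grants T1 (A12).
C8 would need violet-badge, teal-badge, and gold-clearance (A13), but gold-clearance is never granted. L25 would need gold-clearance (A1), but gold-clearance is never granted.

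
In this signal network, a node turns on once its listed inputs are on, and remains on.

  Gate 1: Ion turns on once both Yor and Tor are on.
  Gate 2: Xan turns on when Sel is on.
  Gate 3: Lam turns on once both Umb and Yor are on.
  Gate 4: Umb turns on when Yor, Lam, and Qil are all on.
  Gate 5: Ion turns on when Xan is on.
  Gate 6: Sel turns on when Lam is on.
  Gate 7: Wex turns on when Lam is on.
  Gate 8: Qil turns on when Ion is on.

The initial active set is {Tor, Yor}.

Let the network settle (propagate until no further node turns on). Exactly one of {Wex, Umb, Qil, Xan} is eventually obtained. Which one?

Gate 1: Yor and Tor on → Ion on.
Ion is on, so Qil turns on (Gate 8).
Xan would need Sel (Gate 2), but Sel never turns on. Umb would need Yor, Lam, and Qil (Gate 4), but Lam never turns on. Wex would need Lam (Gate 7), but Lam never turns on.

Qil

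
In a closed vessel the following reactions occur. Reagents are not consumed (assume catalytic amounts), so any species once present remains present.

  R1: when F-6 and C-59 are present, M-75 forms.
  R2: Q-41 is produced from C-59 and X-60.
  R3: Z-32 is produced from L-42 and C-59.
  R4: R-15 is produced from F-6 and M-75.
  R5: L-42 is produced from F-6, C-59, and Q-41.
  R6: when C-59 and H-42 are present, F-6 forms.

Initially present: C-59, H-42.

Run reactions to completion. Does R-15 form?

C-59 and H-42 present → F-6 forms (R6).
F-6 and C-59 present → M-75 forms (R1).
F-6 and M-75 present → R-15 forms (R4).

Yes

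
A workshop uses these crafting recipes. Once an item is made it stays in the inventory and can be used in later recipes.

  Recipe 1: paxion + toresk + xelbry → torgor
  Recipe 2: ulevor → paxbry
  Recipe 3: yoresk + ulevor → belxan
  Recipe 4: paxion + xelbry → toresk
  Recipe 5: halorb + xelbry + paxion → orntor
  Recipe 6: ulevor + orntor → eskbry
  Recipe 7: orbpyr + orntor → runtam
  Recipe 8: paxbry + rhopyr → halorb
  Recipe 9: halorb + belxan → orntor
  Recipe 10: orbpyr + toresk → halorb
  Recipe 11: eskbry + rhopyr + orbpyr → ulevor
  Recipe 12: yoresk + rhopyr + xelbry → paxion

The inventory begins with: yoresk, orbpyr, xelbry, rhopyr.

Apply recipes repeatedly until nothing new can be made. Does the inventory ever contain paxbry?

No

paxbry would need ulevor (Recipe 2), but ulevor is never obtained.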